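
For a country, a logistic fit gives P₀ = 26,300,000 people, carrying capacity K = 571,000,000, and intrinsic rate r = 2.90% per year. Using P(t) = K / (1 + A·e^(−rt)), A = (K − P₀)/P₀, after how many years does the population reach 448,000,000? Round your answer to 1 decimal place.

A = (571000000 − 26300000)/26300000 = 20.71103
448000000 = 571000000/(1 + 20.71103·e^(−0.029t)) → 1 + 20.71103·e^(−0.029t) = 1.27455
e^(−0.029t) = 0.013256 → t = ln(75.43528)/0.029 = 4.32328/0.029

t ≈ 149.1 years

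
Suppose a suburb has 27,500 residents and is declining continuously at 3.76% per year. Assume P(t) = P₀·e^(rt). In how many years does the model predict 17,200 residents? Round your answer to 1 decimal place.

17200 = 27500 · e^(-0.0376·t)
t = ln(17200/27500) / -0.0376 = ln(0.62545) / -0.0376 = -0.46928 / -0.0376

t ≈ 12.5 years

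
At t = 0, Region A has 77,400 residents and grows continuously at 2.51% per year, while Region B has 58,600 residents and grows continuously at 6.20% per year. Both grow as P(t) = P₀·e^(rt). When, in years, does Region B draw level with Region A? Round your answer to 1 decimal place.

t ≈ 7.5 years

77400·e^(0.0251t) = 58600·e^(0.062t)
77400/58600 = e^((0.062 − 0.0251)t) → ln(1.32082) = 0.0369·t
t = 0.27825 / 0.0369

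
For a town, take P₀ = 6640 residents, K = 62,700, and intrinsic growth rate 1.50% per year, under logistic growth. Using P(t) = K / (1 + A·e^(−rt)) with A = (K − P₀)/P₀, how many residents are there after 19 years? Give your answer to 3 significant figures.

A = (62700 − 6640)/6640 = 8.44277
P(19) = 62700 / (1 + 8.44277·e^(−0.015·19)) = 62700 / (1 + 8.44277·0.752014)
= 62700 / 7.34908 ≈ 8531.68

≈ 8,530 residents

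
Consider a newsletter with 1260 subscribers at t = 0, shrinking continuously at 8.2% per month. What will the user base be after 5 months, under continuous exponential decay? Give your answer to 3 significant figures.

P(5) = 1260 · e^(-0.082·5) = 1260 · e^(-0.41)
= 1260 · 0.66365 ≈ 836.2

≈ 836 subscribers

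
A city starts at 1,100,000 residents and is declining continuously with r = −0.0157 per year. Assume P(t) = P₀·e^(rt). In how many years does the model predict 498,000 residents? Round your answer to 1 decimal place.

t ≈ 50.5 years

498000 = 1100000 · e^(-0.0157·t)
t = ln(498000/1100000) / -0.0157 = ln(0.45273) / -0.0157 = -0.79247 / -0.0157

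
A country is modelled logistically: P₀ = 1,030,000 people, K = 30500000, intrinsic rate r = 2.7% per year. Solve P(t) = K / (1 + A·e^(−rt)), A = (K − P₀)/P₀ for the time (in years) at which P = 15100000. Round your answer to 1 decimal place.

t ≈ 123.5 years

A = (30500000 − 1030000)/1030000 = 28.61165
15100000 = 30500000/(1 + 28.61165·e^(−0.027t)) → 1 + 28.61165·e^(−0.027t) = 2.01987
e^(−0.027t) = 0.035645 → t = ln(28.05428)/0.027 = 3.33414/0.027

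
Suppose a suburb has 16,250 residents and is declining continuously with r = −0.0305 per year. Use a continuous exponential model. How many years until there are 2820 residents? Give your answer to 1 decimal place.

t ≈ 57.4 years

2820 = 16250 · e^(-0.0305·t)
t = ln(2820/16250) / -0.0305 = ln(0.17354) / -0.0305 = -1.75136 / -0.0305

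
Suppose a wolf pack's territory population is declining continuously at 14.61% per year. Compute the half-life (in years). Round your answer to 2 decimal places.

half-life = ln(2) / |r| = 0.69315 / 0.1461

half-life ≈ 4.74 years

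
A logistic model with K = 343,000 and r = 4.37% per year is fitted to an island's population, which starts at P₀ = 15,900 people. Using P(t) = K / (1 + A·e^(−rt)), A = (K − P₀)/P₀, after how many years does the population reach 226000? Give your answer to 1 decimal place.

A = (343000 − 15900)/15900 = 20.57233
226000 = 343000/(1 + 20.57233·e^(−0.0437t)) → 1 + 20.57233·e^(−0.0437t) = 1.5177
e^(−0.0437t) = 0.025165 → t = ln(39.738)/0.0437 = 3.68231/0.0437

t ≈ 84.3 years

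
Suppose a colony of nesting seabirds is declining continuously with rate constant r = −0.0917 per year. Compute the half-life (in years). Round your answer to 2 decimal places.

half-life ≈ 7.56 years

half-life = ln(2) / |r| = 0.69315 / 0.0917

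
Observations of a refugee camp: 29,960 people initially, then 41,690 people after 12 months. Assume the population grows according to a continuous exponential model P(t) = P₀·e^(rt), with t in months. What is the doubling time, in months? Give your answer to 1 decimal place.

doubling time ≈ 25.2 months

r = ln(41690/29960) / 12 = ln(1.39152) / 12 ≈ 0.027533 per month
doubling time = ln 2 / |r| = 0.69315 / 0.027533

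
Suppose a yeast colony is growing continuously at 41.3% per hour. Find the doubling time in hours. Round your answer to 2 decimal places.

doubling time ≈ 1.68 hours

doubling time = ln(2) / |r| = 0.69315 / 0.413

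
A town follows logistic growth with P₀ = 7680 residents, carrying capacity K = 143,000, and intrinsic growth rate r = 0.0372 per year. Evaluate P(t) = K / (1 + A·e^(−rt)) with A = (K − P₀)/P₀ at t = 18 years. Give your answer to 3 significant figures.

A = (143000 − 7680)/7680 = 17.61979
P(18) = 143000 / (1 + 17.61979·e^(−0.0372·18)) = 143000 / (1 + 17.61979·0.511913)
= 143000 / 10.01981 ≈ 14271.73

≈ 14,300 residents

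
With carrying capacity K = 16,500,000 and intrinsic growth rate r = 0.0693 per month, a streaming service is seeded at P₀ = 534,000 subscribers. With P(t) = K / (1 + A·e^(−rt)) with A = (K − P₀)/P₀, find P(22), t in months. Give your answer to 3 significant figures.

≈ 2,200,000 subscribers

A = (16500000 − 534000)/534000 = 29.89888
P(22) = 16500000 / (1 + 29.89888·e^(−0.0693·22)) = 16500000 / (1 + 29.89888·0.217708)
= 16500000 / 7.50923 ≈ 2197296.37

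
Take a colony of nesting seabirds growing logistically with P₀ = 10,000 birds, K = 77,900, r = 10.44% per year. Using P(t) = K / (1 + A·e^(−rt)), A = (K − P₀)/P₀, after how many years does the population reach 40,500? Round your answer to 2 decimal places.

t ≈ 19.11 years

A = (77900 − 10000)/10000 = 6.79
40500 = 77900/(1 + 6.79·e^(−0.1044t)) → 1 + 6.79·e^(−0.1044t) = 1.92346
e^(−0.1044t) = 0.136002 → t = ln(7.35281)/0.1044 = 1.99508/0.1044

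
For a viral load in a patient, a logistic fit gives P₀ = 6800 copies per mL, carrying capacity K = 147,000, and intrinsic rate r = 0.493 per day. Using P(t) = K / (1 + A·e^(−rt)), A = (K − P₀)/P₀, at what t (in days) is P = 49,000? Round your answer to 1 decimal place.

A = (147000 − 6800)/6800 = 20.61765
49000 = 147000/(1 + 20.61765·e^(−0.493t)) → 1 + 20.61765·e^(−0.493t) = 3
e^(−0.493t) = 0.097004 → t = ln(10.30882)/0.493 = 2.333/0.493

t ≈ 4.7 days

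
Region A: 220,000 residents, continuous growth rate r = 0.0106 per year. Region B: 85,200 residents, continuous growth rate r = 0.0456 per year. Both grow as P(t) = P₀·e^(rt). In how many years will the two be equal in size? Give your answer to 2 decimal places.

220000·e^(0.0106t) = 85200·e^(0.0456t)
220000/85200 = e^((0.0456 − 0.0106)t) → ln(2.58216) = 0.035·t
t = 0.94863 / 0.035

t ≈ 27.10 years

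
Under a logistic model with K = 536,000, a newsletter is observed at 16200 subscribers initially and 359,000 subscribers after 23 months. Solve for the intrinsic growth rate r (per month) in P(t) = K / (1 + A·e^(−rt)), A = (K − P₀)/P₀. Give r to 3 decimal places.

A = (536000 − 16200)/16200 = 32.08642
359000 = 536000/(1 + 32.08642·e^(−r·23)) → e^(−23r) = (1.49304 − 1)/32.08642 = 0.015366
r = −ln(0.015366)/23 = 4.17561/23

r ≈ 0.182 per month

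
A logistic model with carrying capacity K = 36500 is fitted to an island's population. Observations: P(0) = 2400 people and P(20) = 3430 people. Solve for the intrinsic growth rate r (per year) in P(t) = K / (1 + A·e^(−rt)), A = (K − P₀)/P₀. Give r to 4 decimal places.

r ≈ 0.0194 per year

A = (36500 − 2400)/2400 = 14.20833
3430 = 36500/(1 + 14.20833·e^(−r·20)) → e^(−20r) = (10.6414 − 1)/14.20833 = 0.678574
r = −ln(0.678574)/20 = 0.38776/20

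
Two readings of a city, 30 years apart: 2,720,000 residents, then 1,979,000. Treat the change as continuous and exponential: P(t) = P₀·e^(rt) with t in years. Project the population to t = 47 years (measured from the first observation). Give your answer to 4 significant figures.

≈ 1,653,000 residents

r = ln(1979000/2720000) / 30 ≈ -0.010601 per year
P(47) = 2720000 · e^(-0.010601·47) = 2720000 · 0.60759 ≈ 1652631.52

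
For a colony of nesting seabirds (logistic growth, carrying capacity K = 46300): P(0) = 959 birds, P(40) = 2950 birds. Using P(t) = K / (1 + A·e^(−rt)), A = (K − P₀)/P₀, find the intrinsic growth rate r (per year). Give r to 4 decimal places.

r ≈ 0.0292 per year

A = (46300 − 959)/959 = 47.27946
2950 = 46300/(1 + 47.27946·e^(−r·40)) → e^(−40r) = (15.69492 − 1)/47.27946 = 0.31081
r = −ln(0.31081)/40 = 1.16857/40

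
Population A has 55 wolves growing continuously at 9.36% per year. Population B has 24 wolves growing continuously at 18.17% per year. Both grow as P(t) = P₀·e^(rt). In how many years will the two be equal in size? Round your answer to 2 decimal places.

t ≈ 9.41 years

55·e^(0.0936t) = 24·e^(0.1817t)
55/24 = e^((0.1817 − 0.0936)t) → ln(2.29167) = 0.0881·t
t = 0.82928 / 0.0881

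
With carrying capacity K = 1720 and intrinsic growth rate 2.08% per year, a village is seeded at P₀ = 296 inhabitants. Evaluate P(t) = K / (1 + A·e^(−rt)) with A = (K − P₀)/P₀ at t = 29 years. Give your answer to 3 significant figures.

A = (1720 − 296)/296 = 4.81081
P(29) = 1720 / (1 + 4.81081·e^(−0.0208·29)) = 1720 / (1 + 4.81081·0.547058)
= 1720 / 3.63179 ≈ 473.6

≈ 474 inhabitants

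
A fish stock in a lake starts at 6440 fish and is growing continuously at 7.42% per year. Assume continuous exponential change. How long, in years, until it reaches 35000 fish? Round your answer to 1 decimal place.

35000 = 6440 · e^(0.0742·t)
t = ln(35000/6440) / 0.0742 = ln(5.43478) / 0.0742 = 1.69282 / 0.0742

t ≈ 22.8 years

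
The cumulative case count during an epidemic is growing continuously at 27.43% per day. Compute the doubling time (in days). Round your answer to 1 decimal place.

doubling time ≈ 2.5 days

doubling time = ln(2) / |r| = 0.69315 / 0.2743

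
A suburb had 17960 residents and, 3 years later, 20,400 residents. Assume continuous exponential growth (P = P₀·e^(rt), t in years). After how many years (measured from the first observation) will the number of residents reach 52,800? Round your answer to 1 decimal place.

r = ln(20400/17960) / 3 ≈ 0.042463 per year
t = ln(52800/17960) / r = 1.07836 / 0.042463 ≈ 25.396

t ≈ 25.4 years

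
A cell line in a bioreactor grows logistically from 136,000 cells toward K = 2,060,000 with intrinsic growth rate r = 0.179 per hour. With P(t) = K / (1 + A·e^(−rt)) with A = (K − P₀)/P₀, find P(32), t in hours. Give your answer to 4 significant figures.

≈ 1,969,000 cells

A = (2060000 − 136000)/136000 = 14.14706
P(32) = 2060000 / (1 + 14.14706·e^(−0.179·32)) = 2060000 / (1 + 14.14706·0.003254)
= 2060000 / 1.04603 ≈ 1969353.5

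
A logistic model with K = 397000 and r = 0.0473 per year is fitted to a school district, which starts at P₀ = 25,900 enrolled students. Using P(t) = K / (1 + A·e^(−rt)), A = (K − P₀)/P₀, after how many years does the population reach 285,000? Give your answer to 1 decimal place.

t ≈ 76.0 years

A = (397000 − 25900)/25900 = 14.32819
285000 = 397000/(1 + 14.32819·e^(−0.0473t)) → 1 + 14.32819·e^(−0.0473t) = 1.39298
e^(−0.0473t) = 0.027427 → t = ln(36.46011)/0.0473 = 3.59622/0.0473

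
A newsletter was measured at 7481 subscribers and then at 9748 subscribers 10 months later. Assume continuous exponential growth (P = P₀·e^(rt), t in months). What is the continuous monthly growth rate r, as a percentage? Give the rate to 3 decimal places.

9748 = 7481 · e^(r·10)
e^(10r) = 9748/7481 = 1.30303
r = ln(1.30303) / 10 = 0.2647 / 10

r ≈ 2.647% per month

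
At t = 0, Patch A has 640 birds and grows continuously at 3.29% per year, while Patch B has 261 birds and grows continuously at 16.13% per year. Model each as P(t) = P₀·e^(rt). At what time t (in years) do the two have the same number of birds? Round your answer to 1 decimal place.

640·e^(0.0329t) = 261·e^(0.1613t)
640/261 = e^((0.1613 − 0.0329)t) → ln(2.45211) = 0.1284·t
t = 0.89695 / 0.1284

t ≈ 7.0 years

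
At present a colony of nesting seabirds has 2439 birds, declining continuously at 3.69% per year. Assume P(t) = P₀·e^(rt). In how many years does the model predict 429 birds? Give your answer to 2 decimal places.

t ≈ 47.10 years

429 = 2439 · e^(-0.0369·t)
t = ln(429/2439) / -0.0369 = ln(0.17589) / -0.0369 = -1.73789 / -0.0369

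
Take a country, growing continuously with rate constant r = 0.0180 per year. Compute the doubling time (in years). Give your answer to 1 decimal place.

doubling time = ln(2) / |r| = 0.69315 / 0.018

doubling time ≈ 38.5 years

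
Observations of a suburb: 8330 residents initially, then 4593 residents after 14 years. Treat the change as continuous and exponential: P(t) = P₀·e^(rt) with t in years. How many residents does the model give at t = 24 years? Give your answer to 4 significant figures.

≈ 3,002 residents

r = ln(4593/8330) / 14 ≈ -0.042524 per year
P(24) = 8330 · e^(-0.042524·24) = 8330 · 0.36039 ≈ 3002.06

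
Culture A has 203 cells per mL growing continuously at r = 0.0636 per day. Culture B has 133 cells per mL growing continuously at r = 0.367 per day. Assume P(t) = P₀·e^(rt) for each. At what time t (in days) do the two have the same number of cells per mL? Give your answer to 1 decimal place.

t ≈ 1.4 days

203·e^(0.0636t) = 133·e^(0.367t)
203/133 = e^((0.367 − 0.0636)t) → ln(1.52632) = 0.3034·t
t = 0.42286 / 0.3034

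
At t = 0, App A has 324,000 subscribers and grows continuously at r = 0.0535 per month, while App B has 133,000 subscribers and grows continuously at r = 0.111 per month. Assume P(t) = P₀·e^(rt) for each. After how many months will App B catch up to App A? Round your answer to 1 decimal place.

t ≈ 15.5 months

324000·e^(0.0535t) = 133000·e^(0.111t)
324000/133000 = e^((0.111 − 0.0535)t) → ln(2.43609) = 0.0575·t
t = 0.89039 / 0.0575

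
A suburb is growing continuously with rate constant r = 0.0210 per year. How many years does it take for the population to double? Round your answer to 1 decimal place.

doubling time ≈ 33.0 years

doubling time = ln(2) / |r| = 0.69315 / 0.021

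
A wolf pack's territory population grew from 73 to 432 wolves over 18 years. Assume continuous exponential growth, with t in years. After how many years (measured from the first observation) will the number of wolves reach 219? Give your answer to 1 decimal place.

t ≈ 11.1 years

r = ln(432/73) / 18 ≈ 0.098776 per year
t = ln(219/73) / r = 1.09861 / 0.098776 ≈ 11.122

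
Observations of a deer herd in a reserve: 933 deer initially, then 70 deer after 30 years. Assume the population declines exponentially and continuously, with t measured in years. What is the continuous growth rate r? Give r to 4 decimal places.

r ≈ -0.0863 per year

70 = 933 · e^(r·30)
e^(30r) = 70/933 = 0.07503
r = ln(0.07503) / 30 = -2.58991 / 30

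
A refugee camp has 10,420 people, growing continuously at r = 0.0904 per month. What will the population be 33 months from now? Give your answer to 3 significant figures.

≈ 206,000 people

P(33) = 10420 · e^(0.0904·33) = 10420 · e^(2.9832)
= 10420 · 19.75092 ≈ 205804.57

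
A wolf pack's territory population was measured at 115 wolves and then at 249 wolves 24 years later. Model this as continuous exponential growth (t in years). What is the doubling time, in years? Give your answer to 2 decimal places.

doubling time ≈ 21.53 years

r = ln(249/115) / 24 = ln(2.16522) / 24 ≈ 0.032188 per year
doubling time = ln 2 / |r| = 0.69315 / 0.032188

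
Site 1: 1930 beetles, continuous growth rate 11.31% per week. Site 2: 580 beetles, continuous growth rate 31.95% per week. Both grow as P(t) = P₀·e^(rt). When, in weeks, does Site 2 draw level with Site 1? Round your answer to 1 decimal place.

1930·e^(0.1131t) = 580·e^(0.3195t)
1930/580 = e^((0.3195 − 0.1131)t) → ln(3.32759) = 0.2064·t
t = 1.20225 / 0.2064

t ≈ 5.8 weeks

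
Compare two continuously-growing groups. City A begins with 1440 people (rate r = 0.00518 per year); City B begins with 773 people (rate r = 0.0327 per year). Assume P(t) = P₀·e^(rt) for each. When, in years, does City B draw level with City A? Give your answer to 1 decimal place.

1440·e^(0.00518t) = 773·e^(0.0327t)
1440/773 = e^((0.0327 − 0.00518)t) → ln(1.86287) = 0.02752·t
t = 0.62212 / 0.02752

t ≈ 22.6 years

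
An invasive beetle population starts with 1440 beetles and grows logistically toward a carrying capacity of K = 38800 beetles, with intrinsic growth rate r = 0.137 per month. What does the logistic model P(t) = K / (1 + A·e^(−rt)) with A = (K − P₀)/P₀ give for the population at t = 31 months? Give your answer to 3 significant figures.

A = (38800 − 1440)/1440 = 25.94444
P(31) = 38800 / (1 + 25.94444·e^(−0.137·31)) = 38800 / (1 + 25.94444·0.014307)
= 38800 / 1.37119 ≈ 28296.6

≈ 28,300 beetles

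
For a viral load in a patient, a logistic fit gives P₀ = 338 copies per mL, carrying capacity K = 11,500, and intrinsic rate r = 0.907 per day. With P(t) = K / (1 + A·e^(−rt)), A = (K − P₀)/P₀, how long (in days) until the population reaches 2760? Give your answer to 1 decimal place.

A = (11500 − 338)/338 = 33.02367
2760 = 11500/(1 + 33.02367·e^(−0.907t)) → 1 + 33.02367·e^(−0.907t) = 4.16667
e^(−0.907t) = 0.095891 → t = ln(10.42853)/0.907 = 2.34455/0.907

t ≈ 2.6 days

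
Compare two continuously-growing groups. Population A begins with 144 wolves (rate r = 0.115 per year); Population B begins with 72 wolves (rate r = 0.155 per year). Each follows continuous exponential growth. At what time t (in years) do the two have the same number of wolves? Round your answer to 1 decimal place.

t ≈ 17.3 years

144·e^(0.115t) = 72·e^(0.155t)
144/72 = e^((0.155 − 0.115)t) → ln(2) = 0.04·t
t = 0.69315 / 0.04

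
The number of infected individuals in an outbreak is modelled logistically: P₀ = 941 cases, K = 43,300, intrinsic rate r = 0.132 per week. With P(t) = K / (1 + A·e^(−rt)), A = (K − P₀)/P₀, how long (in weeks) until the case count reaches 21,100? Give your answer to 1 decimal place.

t ≈ 28.5 weeks

A = (43300 − 941)/941 = 45.01488
21100 = 43300/(1 + 45.01488·e^(−0.132t)) → 1 + 45.01488·e^(−0.132t) = 2.05213
e^(−0.132t) = 0.023373 → t = ln(42.78441)/0.132 = 3.75617/0.132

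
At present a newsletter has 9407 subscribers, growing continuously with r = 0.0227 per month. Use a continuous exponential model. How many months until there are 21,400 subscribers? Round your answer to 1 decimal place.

t ≈ 36.2 months

21400 = 9407 · e^(0.0227·t)
t = ln(21400/9407) / 0.0227 = ln(2.2749) / 0.0227 = 0.82194 / 0.0227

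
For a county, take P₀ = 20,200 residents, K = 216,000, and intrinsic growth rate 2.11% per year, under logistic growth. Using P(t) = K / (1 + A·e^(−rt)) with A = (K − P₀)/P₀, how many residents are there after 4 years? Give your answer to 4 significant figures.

A = (216000 − 20200)/20200 = 9.69307
P(4) = 216000 / (1 + 9.69307·e^(−0.0211·4)) = 216000 / (1 + 9.69307·0.919064)
= 216000 / 9.90855 ≈ 21799.36

≈ 21,800 residents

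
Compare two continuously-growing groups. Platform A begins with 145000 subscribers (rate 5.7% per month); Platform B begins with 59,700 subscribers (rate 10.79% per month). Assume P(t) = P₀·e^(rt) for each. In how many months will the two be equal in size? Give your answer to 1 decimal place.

145000·e^(0.057t) = 59700·e^(0.1079t)
145000/59700 = e^((0.1079 − 0.057)t) → ln(2.42881) = 0.0509·t
t = 0.8874 / 0.0509

t ≈ 17.4 months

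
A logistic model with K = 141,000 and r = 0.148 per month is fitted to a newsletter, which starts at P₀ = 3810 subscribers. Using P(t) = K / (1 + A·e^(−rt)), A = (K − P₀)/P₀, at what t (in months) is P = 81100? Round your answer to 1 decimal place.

A = (141000 − 3810)/3810 = 36.00787
81100 = 141000/(1 + 36.00787·e^(−0.148t)) → 1 + 36.00787·e^(−0.148t) = 1.73859
e^(−0.148t) = 0.020512 → t = ln(48.7519)/0.148 = 3.88674/0.148

t ≈ 26.3 months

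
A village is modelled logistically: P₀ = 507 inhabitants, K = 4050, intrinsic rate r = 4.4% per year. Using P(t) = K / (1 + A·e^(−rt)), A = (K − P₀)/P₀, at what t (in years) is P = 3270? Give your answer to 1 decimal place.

A = (4050 − 507)/507 = 6.98817
3270 = 4050/(1 + 6.98817·e^(−0.044t)) → 1 + 6.98817·e^(−0.044t) = 1.23853
e^(−0.044t) = 0.034134 → t = ln(29.29654)/0.044 = 3.37747/0.044

t ≈ 76.8 years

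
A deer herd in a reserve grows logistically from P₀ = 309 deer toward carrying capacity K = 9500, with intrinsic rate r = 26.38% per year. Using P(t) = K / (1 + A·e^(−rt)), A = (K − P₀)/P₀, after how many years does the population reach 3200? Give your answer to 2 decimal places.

A = (9500 − 309)/309 = 29.74434
3200 = 9500/(1 + 29.74434·e^(−0.2638t)) → 1 + 29.74434·e^(−0.2638t) = 2.96875
e^(−0.2638t) = 0.066189 → t = ln(15.10823)/0.2638 = 2.71524/0.2638

t ≈ 10.29 years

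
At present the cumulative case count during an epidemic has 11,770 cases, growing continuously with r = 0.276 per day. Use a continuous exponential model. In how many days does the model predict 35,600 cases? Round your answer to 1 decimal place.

35600 = 11770 · e^(0.276·t)
t = ln(35600/11770) / 0.276 = ln(3.02464) / 0.276 = 1.10679 / 0.276

t ≈ 4.0 days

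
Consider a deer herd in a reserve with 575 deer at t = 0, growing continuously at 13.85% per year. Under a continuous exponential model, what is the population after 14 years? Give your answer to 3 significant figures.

≈ 4,000 deer

P(14) = 575 · e^(0.1385·14) = 575 · e^(1.939)
= 575 · 6.9518 ≈ 3997.28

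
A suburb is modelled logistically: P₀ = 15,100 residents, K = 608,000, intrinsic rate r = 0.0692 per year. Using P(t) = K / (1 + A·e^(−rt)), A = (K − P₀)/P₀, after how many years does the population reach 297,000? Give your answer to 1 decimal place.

t ≈ 52.4 years

A = (608000 − 15100)/15100 = 39.2649
297000 = 608000/(1 + 39.2649·e^(−0.0692t)) → 1 + 39.2649·e^(−0.0692t) = 2.04714
e^(−0.0692t) = 0.026669 → t = ln(37.49735)/0.0692 = 3.62427/0.0692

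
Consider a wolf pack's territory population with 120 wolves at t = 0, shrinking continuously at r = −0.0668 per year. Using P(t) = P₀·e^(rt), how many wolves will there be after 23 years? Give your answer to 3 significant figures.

≈ 25.8 wolves

P(23) = 120 · e^(-0.0668·23) = 120 · e^(-1.5364)
= 120 · 0.21515 ≈ 25.82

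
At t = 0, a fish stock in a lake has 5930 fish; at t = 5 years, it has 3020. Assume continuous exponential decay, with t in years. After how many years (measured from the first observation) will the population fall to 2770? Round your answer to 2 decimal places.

t ≈ 5.64 years

r = ln(3020/5930) / 5 ≈ -0.134953 per year
t = ln(2770/5930) / r = -0.76118 / -0.134953 ≈ 5.64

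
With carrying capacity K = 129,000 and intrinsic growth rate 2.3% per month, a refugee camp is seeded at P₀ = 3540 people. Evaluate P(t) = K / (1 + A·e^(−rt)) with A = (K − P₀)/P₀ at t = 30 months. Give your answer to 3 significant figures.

A = (129000 − 3540)/3540 = 35.44068
P(30) = 129000 / (1 + 35.44068·e^(−0.023·30)) = 129000 / (1 + 35.44068·0.501576)
= 129000 / 18.7762 ≈ 6870.4

≈ 6,870 people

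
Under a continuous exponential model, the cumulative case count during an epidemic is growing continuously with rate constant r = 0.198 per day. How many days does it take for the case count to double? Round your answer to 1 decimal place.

doubling time = ln(2) / |r| = 0.69315 / 0.198

doubling time ≈ 3.5 days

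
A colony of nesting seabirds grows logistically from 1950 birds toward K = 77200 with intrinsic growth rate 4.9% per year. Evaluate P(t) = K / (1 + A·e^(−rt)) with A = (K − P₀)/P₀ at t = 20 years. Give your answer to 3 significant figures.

≈ 4,990 birds

A = (77200 − 1950)/1950 = 38.58974
P(20) = 77200 / (1 + 38.58974·e^(−0.049·20)) = 77200 / (1 + 38.58974·0.375311)
= 77200 / 15.48316 ≈ 4986.06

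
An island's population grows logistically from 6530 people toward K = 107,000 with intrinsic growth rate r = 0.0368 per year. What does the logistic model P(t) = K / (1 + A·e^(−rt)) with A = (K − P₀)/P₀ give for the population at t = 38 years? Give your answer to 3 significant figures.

A = (107000 − 6530)/6530 = 15.38591
P(38) = 107000 / (1 + 15.38591·e^(−0.0368·38)) = 107000 / (1 + 15.38591·0.246992)
= 107000 / 4.80019 ≈ 22290.76

≈ 22,300 people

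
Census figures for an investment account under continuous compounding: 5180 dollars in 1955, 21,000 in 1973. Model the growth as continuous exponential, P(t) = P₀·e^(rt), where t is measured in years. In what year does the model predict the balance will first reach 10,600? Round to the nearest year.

year 1964

r = ln(21000/5180) / 18 = 1.39972/18 ≈ 0.077762 per year
t = ln(10600/5180) / r = 0.71605/0.077762 ≈ 9.21 years after 1955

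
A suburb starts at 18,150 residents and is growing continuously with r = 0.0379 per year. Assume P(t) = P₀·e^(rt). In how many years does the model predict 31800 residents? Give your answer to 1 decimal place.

t ≈ 14.8 years

31800 = 18150 · e^(0.0379·t)
t = ln(31800/18150) / 0.0379 = ln(1.75207) / 0.0379 = 0.5608 / 0.0379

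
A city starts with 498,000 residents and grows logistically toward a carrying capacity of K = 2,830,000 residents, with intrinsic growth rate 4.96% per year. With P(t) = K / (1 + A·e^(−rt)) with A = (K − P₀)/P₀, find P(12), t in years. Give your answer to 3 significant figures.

A = (2830000 − 498000)/498000 = 4.68273
P(12) = 2830000 / (1 + 4.68273·e^(−0.0496·12)) = 2830000 / (1 + 4.68273·0.551452)
= 2830000 / 3.5823 ≈ 789994.69

≈ 790,000 residents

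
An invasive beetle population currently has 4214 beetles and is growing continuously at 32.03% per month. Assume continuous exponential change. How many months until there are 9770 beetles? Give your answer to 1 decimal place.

t ≈ 2.6 months

9770 = 4214 · e^(0.3203·t)
t = ln(9770/4214) / 0.3203 = ln(2.31846) / 0.3203 = 0.8409 / 0.3203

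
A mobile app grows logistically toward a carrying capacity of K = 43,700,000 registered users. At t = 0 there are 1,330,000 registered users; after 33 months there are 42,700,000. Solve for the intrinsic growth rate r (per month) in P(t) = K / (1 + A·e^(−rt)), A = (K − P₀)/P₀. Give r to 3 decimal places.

A = (43700000 − 1330000)/1330000 = 31.85714
42700000 = 43700000/(1 + 31.85714·e^(−r·33)) → e^(−33r) = (1.02342 − 1)/31.85714 = 0.000735
r = −ln(0.000735)/33 = 7.21546/33

r ≈ 0.219 per month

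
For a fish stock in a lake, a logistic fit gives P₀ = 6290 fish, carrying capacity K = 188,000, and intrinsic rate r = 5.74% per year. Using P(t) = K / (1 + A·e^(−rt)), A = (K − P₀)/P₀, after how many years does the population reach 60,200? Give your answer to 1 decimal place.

t ≈ 45.5 years

A = (188000 − 6290)/6290 = 28.88871
60200 = 188000/(1 + 28.88871·e^(−0.0574t)) → 1 + 28.88871·e^(−0.0574t) = 3.12292
e^(−0.0574t) = 0.073486 → t = ln(13.60798)/0.0574 = 2.61066/0.0574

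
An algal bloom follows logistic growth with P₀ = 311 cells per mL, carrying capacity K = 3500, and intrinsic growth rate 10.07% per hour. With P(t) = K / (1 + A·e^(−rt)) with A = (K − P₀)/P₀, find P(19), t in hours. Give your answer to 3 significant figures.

≈ 1,390 cells per mL

A = (3500 − 311)/311 = 10.25402
P(19) = 3500 / (1 + 10.25402·e^(−0.1007·19)) = 3500 / (1 + 10.25402·0.147593)
= 3500 / 2.51342 ≈ 1392.53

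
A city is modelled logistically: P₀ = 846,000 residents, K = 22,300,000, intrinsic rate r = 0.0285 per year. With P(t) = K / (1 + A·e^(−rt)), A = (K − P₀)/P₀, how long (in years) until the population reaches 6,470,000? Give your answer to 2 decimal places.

A = (22300000 − 846000)/846000 = 25.35934
6470000 = 22300000/(1 + 25.35934·e^(−0.0285t)) → 1 + 25.35934·e^(−0.0285t) = 3.44668
e^(−0.0285t) = 0.09648 → t = ln(10.36481)/0.0285 = 2.33842/0.0285

t ≈ 82.05 years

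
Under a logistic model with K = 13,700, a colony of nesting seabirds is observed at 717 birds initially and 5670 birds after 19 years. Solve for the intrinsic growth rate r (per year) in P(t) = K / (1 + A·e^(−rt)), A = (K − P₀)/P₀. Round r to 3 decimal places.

A = (13700 − 717)/717 = 18.10739
5670 = 13700/(1 + 18.10739·e^(−r·19)) → e^(−19r) = (2.41623 − 1)/18.10739 = 0.078213
r = −ln(0.078213)/19 = 2.54832/19

r ≈ 0.134 per year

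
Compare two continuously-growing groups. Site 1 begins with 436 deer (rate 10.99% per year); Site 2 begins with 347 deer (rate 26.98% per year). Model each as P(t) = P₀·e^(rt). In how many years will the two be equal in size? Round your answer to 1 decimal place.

436·e^(0.1099t) = 347·e^(0.2698t)
436/347 = e^((0.2698 − 0.1099)t) → ln(1.25648) = 0.1599·t
t = 0.22832 / 0.1599

t ≈ 1.4 years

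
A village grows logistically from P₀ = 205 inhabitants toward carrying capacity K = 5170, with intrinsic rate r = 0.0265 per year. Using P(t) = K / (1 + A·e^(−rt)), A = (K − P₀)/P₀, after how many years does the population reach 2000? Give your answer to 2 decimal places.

A = (5170 − 205)/205 = 24.21951
2000 = 5170/(1 + 24.21951·e^(−0.0265t)) → 1 + 24.21951·e^(−0.0265t) = 2.585
e^(−0.0265t) = 0.065443 → t = ln(15.28045)/0.0265 = 2.72657/0.0265

t ≈ 102.89 years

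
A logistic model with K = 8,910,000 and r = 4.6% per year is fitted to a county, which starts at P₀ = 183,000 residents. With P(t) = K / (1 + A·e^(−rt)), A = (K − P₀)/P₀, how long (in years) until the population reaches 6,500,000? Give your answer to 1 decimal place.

t ≈ 105.6 years

A = (8910000 − 183000)/183000 = 47.68852
6500000 = 8910000/(1 + 47.68852·e^(−0.046t)) → 1 + 47.68852·e^(−0.046t) = 1.37077
e^(−0.046t) = 0.007775 → t = ln(128.6205)/0.046 = 4.85687/0.046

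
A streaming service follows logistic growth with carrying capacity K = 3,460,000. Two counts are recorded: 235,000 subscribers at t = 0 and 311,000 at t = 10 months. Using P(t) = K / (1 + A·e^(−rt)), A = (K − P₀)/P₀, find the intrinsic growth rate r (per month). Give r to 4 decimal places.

r ≈ 0.0304 per month

A = (3460000 − 235000)/235000 = 13.7234
311000 = 3460000/(1 + 13.7234·e^(−r·10)) → e^(−10r) = (11.1254 − 1)/13.7234 = 0.73782
r = −ln(0.73782)/10 = 0.30406/10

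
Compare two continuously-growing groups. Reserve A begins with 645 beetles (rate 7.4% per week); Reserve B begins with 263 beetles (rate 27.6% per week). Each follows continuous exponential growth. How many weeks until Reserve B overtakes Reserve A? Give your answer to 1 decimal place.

t ≈ 4.4 weeks

645·e^(0.074t) = 263·e^(0.276t)
645/263 = e^((0.276 − 0.074)t) → ln(2.45247) = 0.202·t
t = 0.8971 / 0.202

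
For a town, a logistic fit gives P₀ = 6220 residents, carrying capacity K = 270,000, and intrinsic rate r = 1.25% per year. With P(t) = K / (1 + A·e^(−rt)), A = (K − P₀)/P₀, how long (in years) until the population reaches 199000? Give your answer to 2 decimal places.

A = (270000 − 6220)/6220 = 42.40836
199000 = 270000/(1 + 42.40836·e^(−0.0125t)) → 1 + 42.40836·e^(−0.0125t) = 1.35678
e^(−0.0125t) = 0.008413 → t = ln(118.86287)/0.0125 = 4.77797/0.0125

t ≈ 382.24 years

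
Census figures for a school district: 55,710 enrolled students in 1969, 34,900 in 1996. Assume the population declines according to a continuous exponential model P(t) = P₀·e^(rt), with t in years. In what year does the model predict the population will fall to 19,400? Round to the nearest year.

r = ln(34900/55710) / 27 = -0.46767/27 ≈ -0.017321 per year
t = ln(19400/55710) / r = -1.05489/-0.017321 ≈ 60.9 years after 1969

year 2030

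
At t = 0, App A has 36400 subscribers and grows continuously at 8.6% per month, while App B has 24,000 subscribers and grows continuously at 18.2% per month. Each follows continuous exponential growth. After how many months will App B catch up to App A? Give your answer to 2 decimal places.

36400·e^(0.086t) = 24000·e^(0.182t)
36400/24000 = e^((0.182 − 0.086)t) → ln(1.51667) = 0.096·t
t = 0.41651 / 0.096

t ≈ 4.34 months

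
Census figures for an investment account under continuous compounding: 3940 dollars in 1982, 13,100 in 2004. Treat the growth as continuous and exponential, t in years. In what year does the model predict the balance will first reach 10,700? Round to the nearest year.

year 2000

r = ln(13100/3940) / 22 = 1.20143/22 ≈ 0.054611 per year
t = ln(10700/3940) / r = 0.99906/0.054611 ≈ 18.29 years after 1982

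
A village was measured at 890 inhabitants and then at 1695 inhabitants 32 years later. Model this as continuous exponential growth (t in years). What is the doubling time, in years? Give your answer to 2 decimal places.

r = ln(1695/890) / 32 = ln(1.90449) / 32 ≈ 0.020132 per year
doubling time = ln 2 / |r| = 0.69315 / 0.020132

doubling time ≈ 34.43 years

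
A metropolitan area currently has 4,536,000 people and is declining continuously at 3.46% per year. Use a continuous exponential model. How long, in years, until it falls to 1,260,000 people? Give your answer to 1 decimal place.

1260000 = 4536000 · e^(-0.0346·t)
t = ln(1260000/4536000) / -0.0346 = ln(0.27778) / -0.0346 = -1.28093 / -0.0346

t ≈ 37.0 years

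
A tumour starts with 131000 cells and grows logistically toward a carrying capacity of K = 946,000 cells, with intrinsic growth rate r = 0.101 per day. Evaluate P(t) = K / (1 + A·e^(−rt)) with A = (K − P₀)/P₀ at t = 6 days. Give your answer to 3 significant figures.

≈ 215,000 cells

A = (946000 − 131000)/131000 = 6.22137
P(6) = 946000 / (1 + 6.22137·e^(−0.101·6)) = 946000 / (1 + 6.22137·0.545529)
= 946000 / 4.39394 ≈ 215296.64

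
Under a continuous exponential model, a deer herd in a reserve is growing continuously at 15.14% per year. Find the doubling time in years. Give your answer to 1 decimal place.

doubling time ≈ 4.6 years

doubling time = ln(2) / |r| = 0.69315 / 0.1514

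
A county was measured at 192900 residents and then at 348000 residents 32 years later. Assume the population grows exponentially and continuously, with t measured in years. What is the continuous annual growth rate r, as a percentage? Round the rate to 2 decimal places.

r ≈ 1.84% per year

348000 = 192900 · e^(r·32)
e^(32r) = 348000/192900 = 1.80404
r = ln(1.80404) / 32 = 0.59003 / 32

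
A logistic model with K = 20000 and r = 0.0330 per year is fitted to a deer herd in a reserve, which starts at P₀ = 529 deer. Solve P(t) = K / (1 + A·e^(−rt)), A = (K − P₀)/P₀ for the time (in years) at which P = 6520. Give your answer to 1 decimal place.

A = (20000 − 529)/529 = 36.80718
6520 = 20000/(1 + 36.80718·e^(−0.033t)) → 1 + 36.80718·e^(−0.033t) = 3.06748
e^(−0.033t) = 0.056171 → t = ln(17.80288)/0.033 = 2.87936/0.033

t ≈ 87.3 years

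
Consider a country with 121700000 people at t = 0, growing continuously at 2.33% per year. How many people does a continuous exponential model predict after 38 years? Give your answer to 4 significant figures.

P(38) = 121700000 · e^(0.0233·38) = 121700000 · e^(0.8854)
= 121700000 · 2.42395 ≈ 294995174.92

≈ 295,000,000 people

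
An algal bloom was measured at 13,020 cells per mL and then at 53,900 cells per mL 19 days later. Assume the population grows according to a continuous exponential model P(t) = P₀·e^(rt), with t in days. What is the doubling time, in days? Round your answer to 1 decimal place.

doubling time ≈ 9.3 days

r = ln(53900/13020) / 19 = ln(4.13978) / 19 ≈ 0.074771 per day
doubling time = ln 2 / |r| = 0.69315 / 0.074771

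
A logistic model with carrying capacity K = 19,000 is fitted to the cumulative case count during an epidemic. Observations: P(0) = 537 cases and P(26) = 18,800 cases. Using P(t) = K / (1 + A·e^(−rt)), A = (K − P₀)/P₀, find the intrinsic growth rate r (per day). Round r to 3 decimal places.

r ≈ 0.311 per day

A = (19000 − 537)/537 = 34.38175
18800 = 19000/(1 + 34.38175·e^(−r·26)) → e^(−26r) = (1.01064 − 1)/34.38175 = 0.000309
r = −ln(0.000309)/26 = 8.08082/26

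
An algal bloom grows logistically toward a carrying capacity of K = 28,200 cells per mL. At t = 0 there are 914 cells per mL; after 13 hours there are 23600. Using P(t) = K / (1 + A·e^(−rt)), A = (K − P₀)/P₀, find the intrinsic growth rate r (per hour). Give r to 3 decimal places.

r ≈ 0.387 per hour

A = (28200 − 914)/914 = 29.85339
23600 = 28200/(1 + 29.85339·e^(−r·13)) → e^(−13r) = (1.19492 − 1)/29.85339 = 0.006529
r = −ln(0.006529)/13 = 5.03149/13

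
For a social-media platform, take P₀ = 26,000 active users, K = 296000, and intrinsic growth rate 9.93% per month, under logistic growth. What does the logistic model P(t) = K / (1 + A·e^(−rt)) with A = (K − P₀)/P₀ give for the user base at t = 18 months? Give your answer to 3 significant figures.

≈ 108,000 active users

A = (296000 − 26000)/26000 = 10.38462
P(18) = 296000 / (1 + 10.38462·e^(−0.0993·18)) = 296000 / (1 + 10.38462·0.167395)
= 296000 / 2.73833 ≈ 108095.04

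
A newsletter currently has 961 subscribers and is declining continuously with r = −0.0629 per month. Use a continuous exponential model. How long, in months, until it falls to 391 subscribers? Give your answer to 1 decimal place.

t ≈ 14.3 months

391 = 961 · e^(-0.0629·t)
t = ln(391/961) / -0.0629 = ln(0.40687) / -0.0629 = -0.89927 / -0.0629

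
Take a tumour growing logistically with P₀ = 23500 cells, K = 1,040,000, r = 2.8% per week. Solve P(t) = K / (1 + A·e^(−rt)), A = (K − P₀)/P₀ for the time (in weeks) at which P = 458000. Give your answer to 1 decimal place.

A = (1040000 − 23500)/23500 = 43.25532
458000 = 1040000/(1 + 43.25532·e^(−0.028t)) → 1 + 43.25532·e^(−0.028t) = 2.27074
e^(−0.028t) = 0.029378 → t = ln(34.03941)/0.028 = 3.52752/0.028

t ≈ 126.0 weeks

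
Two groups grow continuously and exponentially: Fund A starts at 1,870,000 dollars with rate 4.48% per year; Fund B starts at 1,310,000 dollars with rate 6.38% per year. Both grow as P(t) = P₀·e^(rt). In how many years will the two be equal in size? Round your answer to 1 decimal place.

t ≈ 18.7 years

1870000·e^(0.0448t) = 1310000·e^(0.0638t)
1870000/1310000 = e^((0.0638 − 0.0448)t) → ln(1.42748) = 0.019·t
t = 0.35591 / 0.019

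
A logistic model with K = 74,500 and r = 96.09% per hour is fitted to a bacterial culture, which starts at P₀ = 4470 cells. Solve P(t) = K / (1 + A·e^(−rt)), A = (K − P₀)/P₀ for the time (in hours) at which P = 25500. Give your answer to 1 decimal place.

t ≈ 2.2 hours

A = (74500 − 4470)/4470 = 15.66667
25500 = 74500/(1 + 15.66667·e^(−0.9609t)) → 1 + 15.66667·e^(−0.9609t) = 2.92157
e^(−0.9609t) = 0.122653 → t = ln(8.15306)/0.9609 = 2.09839/0.9609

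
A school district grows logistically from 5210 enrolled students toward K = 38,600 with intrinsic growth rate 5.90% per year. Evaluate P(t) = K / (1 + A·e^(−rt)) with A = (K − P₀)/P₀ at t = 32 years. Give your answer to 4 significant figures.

A = (38600 − 5210)/5210 = 6.40883
P(32) = 38600 / (1 + 6.40883·e^(−0.059·32)) = 38600 / (1 + 6.40883·0.151374)
= 38600 / 1.97013 ≈ 19592.6

≈ 19,590 enrolled students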